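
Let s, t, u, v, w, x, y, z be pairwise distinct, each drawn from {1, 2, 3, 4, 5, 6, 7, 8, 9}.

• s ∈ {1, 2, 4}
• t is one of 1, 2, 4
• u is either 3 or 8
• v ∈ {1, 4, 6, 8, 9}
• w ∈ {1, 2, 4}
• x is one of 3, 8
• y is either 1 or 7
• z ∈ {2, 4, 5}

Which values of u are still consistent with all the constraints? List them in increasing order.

3, 8

u and x share exactly the 2 values {3, 8}; by pigeonhole those values go to them, so strike 3, 8 from v.
s, t, w share exactly the 3 values {1, 2, 4}; by pigeonhole those values go to them, so strike 1, 2, 4 from v, y, z.
y has just one choice, so y = 7.
z has just one choice, so z = 5.
No further eliminations apply; u can still be any of 3, 8.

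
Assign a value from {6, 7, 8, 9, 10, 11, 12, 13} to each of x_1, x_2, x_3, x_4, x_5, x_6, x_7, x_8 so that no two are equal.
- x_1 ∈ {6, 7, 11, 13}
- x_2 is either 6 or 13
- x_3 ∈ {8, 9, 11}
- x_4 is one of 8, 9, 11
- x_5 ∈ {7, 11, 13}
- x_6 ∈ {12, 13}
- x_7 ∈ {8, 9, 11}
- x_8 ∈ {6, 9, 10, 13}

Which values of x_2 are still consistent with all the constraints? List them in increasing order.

The 8 variables draw from only 8 values {6, 7, 8, 9, 10, 11, 12, 13}, so each is used; only x_8 can be 10, hence x_8 = 10.
Among the 7 still-open variables, 12 fits only x_6 (and all 7 values in {6, 7, 8, 9, 11, 12, 13} must be used), so x_6 = 12.
x_3, x_4, x_7 share exactly the 3 values {8, 9, 11}; by pigeonhole those values go to them, so strike 8, 9, 11 from x_1, x_5.
No further eliminations apply; x_2 can still be any of 6, 13.

6, 13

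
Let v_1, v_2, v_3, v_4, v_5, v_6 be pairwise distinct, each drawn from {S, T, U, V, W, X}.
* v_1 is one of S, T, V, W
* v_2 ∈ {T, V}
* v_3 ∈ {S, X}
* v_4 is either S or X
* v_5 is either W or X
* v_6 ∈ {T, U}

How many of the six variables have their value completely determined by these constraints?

2

The 6 variables together cover exactly {S, T, U, V, W, X} — 6 values for 6 variables — and U appears only in v_6's list, so v_6 = U.
The 2 variables v_3 and v_4 are confined to {S, X}, which locks those values in; drop them from v_1, v_5.
v_5's domain is down to {W}, so v_5 = W. Eliminate W elsewhere: v_1.
Determined: v_5=W, v_6=U. The other variables each still have more than one consistent value. That makes 2.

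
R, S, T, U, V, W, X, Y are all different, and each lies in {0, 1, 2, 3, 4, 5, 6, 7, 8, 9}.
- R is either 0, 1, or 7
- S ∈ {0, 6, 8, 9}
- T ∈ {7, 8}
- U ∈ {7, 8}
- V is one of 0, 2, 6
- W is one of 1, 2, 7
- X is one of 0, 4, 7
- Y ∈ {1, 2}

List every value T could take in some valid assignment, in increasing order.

7, 8

The 8 variables together cover exactly {0, 1, 2, 4, 6, 7, 8, 9} — 8 values for 8 variables — and 4 appears only in X's list, so X = 4.
The 7 still-open variables draw from only 7 values {0, 1, 2, 6, 7, 8, 9}, so each is used; only S can be 9, hence S = 9.
The 6 still-open variables together cover exactly {0, 1, 2, 6, 7, 8} — 6 values for 6 variables — and 6 appears only in V's list, so V = 6.
Among the 5 still-open variables, 0 fits only R (and all 5 values in {0, 1, 2, 7, 8} must be used), so R = 0.
The 2 variables T and U are confined to {7, 8}, which locks those values in; drop them from W.
No further eliminations apply; T can still be any of 7, 8.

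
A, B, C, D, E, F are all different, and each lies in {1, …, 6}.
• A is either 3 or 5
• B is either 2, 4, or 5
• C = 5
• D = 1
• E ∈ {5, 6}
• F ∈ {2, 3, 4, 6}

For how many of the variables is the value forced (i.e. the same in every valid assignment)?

C must be 5 (only option left). Remove 5 from A, B, E.
D has just one choice, so D = 1.
E has just one choice, so E = 6. Strike 6 from F.
That leaves A = 3. Eliminate 3 elsewhere: F.
Determined: A=3, C=5, D=1, E=6. The other variables each still have more than one consistent value. That makes 4.

4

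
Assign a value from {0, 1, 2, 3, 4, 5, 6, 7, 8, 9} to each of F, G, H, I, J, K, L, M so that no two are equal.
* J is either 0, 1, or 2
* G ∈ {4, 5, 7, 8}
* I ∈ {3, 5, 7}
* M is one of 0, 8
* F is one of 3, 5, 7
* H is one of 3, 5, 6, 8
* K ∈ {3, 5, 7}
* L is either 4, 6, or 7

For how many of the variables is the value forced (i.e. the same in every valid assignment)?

1

The 3 variables F, I, K are confined to {3, 5, 7}, which locks those values in; drop them from G, H, L.
G, H, L share exactly the 3 values {4, 6, 8}; by pigeonhole those values go to them, so strike 4, 6, 8 from M.
M's domain is down to {0}, so M = 0. Eliminate 0 elsewhere: J.
Determined: M=0. The other variables each still have more than one consistent value. That makes 1.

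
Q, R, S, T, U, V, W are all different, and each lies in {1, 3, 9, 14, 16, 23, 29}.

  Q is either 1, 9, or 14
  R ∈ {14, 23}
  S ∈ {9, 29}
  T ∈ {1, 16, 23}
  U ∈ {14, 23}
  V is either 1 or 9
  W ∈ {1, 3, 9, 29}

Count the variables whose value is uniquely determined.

Among the 7 variables, 3 fits only W (and all 7 values in {1, 3, 9, 14, 16, 23, 29} must be used), so W = 3.
The 6 still-open variables together cover exactly {1, 9, 14, 16, 23, 29} — 6 values for 6 variables — and 16 appears only in T's list, so T = 16.
The 5 still-open variables draw from only 5 values {1, 9, 14, 23, 29}, so each is used; only S can be 29, hence S = 29.
The 2 variables R and U are confined to {14, 23}, which locks those values in; drop them from Q.
Determined: S=29, T=16, W=3. The other variables each still have more than one consistent value. That makes 3.

3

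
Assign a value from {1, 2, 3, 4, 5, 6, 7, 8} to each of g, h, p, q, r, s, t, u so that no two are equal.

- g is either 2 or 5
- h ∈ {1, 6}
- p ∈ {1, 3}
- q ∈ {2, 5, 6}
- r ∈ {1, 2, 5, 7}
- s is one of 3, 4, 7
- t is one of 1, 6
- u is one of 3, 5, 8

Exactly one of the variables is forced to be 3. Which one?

p

The 8 variables together cover exactly {1, 2, 3, 4, 5, 6, 7, 8} — 8 values for 8 variables — and 4 appears only in s's list, so s = 4.
Among the 7 still-open variables, 7 fits only r (and all 7 values in {1, 2, 3, 5, 6, 7, 8} must be used), so r = 7.
The 6 still-open variables draw from only 6 values {1, 2, 3, 5, 6, 8}, so each is used; only u can be 8, hence u = 8.
Among the 5 still-open variables, 3 fits only p (and all 5 values in {1, 2, 3, 5, 6} must be used), so p = 3.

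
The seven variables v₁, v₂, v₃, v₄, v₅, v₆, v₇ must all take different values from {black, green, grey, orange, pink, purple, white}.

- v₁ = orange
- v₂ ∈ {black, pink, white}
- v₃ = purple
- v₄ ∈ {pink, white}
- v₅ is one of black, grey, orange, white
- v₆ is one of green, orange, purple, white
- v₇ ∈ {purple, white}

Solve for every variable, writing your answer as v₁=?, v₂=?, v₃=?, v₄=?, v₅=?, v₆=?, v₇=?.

v₁'s domain is down to {orange}, so v₁ = orange. Remove orange from v₅, v₆.
That leaves v₃ = purple. Remove purple from v₆, v₇.
v₇ must be white (only option left). Remove white from v₂, v₄, v₅, v₆.
v₄ must be pink (only option left). Remove pink from v₂.
That leaves v₆ = green.
v₂ must be black (only option left). Eliminate black elsewhere: v₅.
v₅ has just one choice, so v₅ = grey.

v₁=orange, v₂=black, v₃=purple, v₄=pink, v₅=grey, v₆=green, v₇=white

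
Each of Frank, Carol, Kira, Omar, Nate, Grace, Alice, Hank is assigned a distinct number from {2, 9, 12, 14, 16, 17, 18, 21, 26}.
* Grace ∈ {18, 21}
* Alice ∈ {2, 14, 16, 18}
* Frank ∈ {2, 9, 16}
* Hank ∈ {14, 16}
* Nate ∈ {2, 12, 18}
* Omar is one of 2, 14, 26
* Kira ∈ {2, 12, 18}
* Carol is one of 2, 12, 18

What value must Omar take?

26

Among the 8 variables, 9 fits only Frank (and all 8 values in {2, 9, 12, 14, 16, 18, 21, 26} must be used), so Frank = 9.
Among the 7 still-open variables, 21 fits only Grace (and all 7 values in {2, 12, 14, 16, 18, 21, 26} must be used), so Grace = 21.
The 6 still-open variables draw from only 6 values {2, 12, 14, 16, 18, 26}, so each is used; only Omar can be 26, hence Omar = 26.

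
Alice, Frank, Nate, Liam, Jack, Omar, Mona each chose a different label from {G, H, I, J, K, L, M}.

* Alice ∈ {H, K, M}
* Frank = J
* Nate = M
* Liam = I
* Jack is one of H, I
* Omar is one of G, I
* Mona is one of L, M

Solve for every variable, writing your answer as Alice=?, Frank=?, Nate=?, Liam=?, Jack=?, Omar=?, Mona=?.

Frank has just one choice, so Frank = J.
Nate's domain is down to {M}, so Nate = M. Strike M from Alice, Mona.
Liam must be I (only option left). Remove I from Jack, Omar.
Jack has just one choice, so Jack = H. Remove H from Alice.
Omar's domain is down to {G}, so Omar = G.
Mona's domain is down to {L}, so Mona = L.
Alice must be K (only option left).

Alice=K, Frank=J, Nate=M, Liam=I, Jack=H, Omar=G, Mona=L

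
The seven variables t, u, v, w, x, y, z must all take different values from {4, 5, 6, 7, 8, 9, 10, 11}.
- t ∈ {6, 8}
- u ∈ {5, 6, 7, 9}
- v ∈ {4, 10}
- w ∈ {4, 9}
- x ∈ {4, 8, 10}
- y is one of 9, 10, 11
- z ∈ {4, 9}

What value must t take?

w and z between them cover only {4, 9} — a naked pair. Remove those values from u, v, x, y.
v has just one choice, so v = 10. Strike 10 from x, y.
That leaves x = 8. Remove 8 from t.
So t = 6.

6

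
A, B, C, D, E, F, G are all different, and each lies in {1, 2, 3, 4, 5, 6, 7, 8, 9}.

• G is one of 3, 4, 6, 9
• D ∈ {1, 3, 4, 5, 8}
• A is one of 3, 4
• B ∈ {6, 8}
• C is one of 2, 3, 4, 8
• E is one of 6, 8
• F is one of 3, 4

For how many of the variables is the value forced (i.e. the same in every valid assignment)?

2

The 2 variables A and F are confined to {3, 4}, which locks those values in; drop them from C, D, G.
The 2 variables B and E are confined to {6, 8}, which locks those values in; drop them from C, D, G.
C's domain is down to {2}, so C = 2.
G must be 9 (only option left).
Determined: C=2, G=9. The other variables each still have more than one consistent value. That makes 2.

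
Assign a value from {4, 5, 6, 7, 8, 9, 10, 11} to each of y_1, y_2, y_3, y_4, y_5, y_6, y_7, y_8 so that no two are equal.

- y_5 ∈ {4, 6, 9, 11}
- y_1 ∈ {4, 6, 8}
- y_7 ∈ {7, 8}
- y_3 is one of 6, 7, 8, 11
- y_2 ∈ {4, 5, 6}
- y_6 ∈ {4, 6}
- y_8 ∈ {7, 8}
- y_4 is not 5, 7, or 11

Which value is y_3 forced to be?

11

Among the 8 variables, 5 fits only y_2 (and all 8 values in {4, 5, 6, 7, 8, 9, 10, 11} must be used), so y_2 = 5.
The 7 still-open variables together cover exactly {4, 6, 7, 8, 9, 10, 11} — 7 values for 7 variables — and 10 appears only in y_4's list, so y_4 = 10.
The 6 still-open variables together cover exactly {4, 6, 7, 8, 9, 11} — 6 values for 6 variables — and 9 appears only in y_5's list, so y_5 = 9.
The 5 still-open variables draw from only 5 values {4, 6, 7, 8, 11}, so each is used; only y_3 can be 11, hence y_3 = 11.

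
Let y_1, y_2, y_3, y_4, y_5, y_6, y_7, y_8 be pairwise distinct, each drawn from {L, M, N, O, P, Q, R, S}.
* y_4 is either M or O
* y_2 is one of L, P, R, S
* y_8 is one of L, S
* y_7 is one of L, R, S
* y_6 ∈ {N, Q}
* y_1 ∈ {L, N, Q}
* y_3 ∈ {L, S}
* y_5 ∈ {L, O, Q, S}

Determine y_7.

The 8 variables together cover exactly {L, M, N, O, P, Q, R, S} — 8 values for 8 variables — and M appears only in y_4's list, so y_4 = M.
The 7 still-open variables together cover exactly {L, N, O, P, Q, R, S} — 7 values for 7 variables — and O appears only in y_5's list, so y_5 = O.
The 6 still-open variables draw from only 6 values {L, N, P, Q, R, S}, so each is used; only y_2 can be P, hence y_2 = P.
Among the 5 still-open variables, R fits only y_7 (and all 5 values in {L, N, Q, R, S} must be used), so y_7 = R.

R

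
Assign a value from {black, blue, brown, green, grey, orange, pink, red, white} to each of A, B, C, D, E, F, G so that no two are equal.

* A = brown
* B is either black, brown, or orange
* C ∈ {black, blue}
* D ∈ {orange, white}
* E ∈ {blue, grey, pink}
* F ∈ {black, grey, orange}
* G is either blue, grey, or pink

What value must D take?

white

A has just one choice, so A = brown. Remove brown from B.
The 6 still-open variables together cover exactly {black, blue, grey, orange, pink, white} — 6 values for 6 variables — and white appears only in D's list, so D = white.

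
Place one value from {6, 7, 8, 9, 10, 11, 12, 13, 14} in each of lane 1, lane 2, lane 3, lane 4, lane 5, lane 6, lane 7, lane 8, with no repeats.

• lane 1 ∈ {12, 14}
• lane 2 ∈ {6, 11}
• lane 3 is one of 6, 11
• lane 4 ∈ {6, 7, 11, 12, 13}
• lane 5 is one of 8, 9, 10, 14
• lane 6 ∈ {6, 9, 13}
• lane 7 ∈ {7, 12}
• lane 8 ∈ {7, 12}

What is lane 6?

lane 2 and lane 3 between them cover only {6, 11} — a naked pair. Remove those values from lane 4, lane 6.
lane 7 and lane 8 between them cover only {7, 12} — a naked pair. Remove those values from lane 1, lane 4.
lane 1 must be 14 (only option left). Strike 14 from lane 5.
lane 4 has just one choice, so lane 4 = 13. Eliminate 13 elsewhere: lane 6.
So lane 6 = 9.

9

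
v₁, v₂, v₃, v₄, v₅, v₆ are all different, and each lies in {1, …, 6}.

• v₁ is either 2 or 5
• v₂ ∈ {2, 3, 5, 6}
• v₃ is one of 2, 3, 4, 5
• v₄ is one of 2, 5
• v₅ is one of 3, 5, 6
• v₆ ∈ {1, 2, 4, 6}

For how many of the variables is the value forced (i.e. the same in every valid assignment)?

Among the 6 variables, 1 fits only v₆ (and all 6 values in {1, 2, 3, 4, 5, 6} must be used), so v₆ = 1.
Among the 5 still-open variables, 4 fits only v₃ (and all 5 values in {2, 3, 4, 5, 6} must be used), so v₃ = 4.
The 2 variables v₁ and v₄ are confined to {2, 5}, which locks those values in; drop them from v₂, v₅.
Determined: v₃=4, v₆=1. The other variables each still have more than one consistent value. That makes 2.

2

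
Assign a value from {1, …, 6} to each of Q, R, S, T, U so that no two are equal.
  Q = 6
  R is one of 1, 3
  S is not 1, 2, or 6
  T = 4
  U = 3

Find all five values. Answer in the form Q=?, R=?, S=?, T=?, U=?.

Q must be 6 (only option left).
T's domain is down to {4}, so T = 4. Strike 4 from S.
U must be 3 (only option left). So R, S can't be 3.
R must be 1 (only option left).
S has just one choice, so S = 5.

Q=6, R=1, S=5, T=4, U=3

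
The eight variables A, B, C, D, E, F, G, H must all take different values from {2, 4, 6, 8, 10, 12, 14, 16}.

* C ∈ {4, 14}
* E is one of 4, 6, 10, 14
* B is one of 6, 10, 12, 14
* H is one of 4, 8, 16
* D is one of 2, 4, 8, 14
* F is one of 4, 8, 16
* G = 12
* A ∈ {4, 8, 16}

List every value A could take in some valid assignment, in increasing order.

G's domain is down to {12}, so G = 12. Strike 12 from B.
The 7 still-open variables draw from only 7 values {2, 4, 6, 8, 10, 14, 16}, so each is used; only D can be 2, hence D = 2.
A, F, H share exactly the 3 values {4, 8, 16}; by pigeonhole those values go to them, so strike 4, 8, 16 from C, E.
C has just one choice, so C = 14. Eliminate 14 elsewhere: B, E.
No further eliminations apply; A can still be any of 4, 8, 16.

4, 8, 16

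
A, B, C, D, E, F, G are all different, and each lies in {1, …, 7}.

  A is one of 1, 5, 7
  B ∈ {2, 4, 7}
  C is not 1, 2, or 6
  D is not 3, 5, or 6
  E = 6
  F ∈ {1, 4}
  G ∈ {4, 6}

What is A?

5

E must be 6 (only option left). So G can't be 6.
G must be 4 (only option left). Eliminate 4 elsewhere: B, C, D, F.
F must be 1 (only option left). Eliminate 1 elsewhere: A, D.
The 4 still-open variables draw from only 4 values {2, 3, 5, 7}, so each is used; only C can be 3, hence C = 3.
The 3 still-open variables together cover exactly {2, 5, 7} — 3 values for 3 variables — and 5 appears only in A's list, so A = 5.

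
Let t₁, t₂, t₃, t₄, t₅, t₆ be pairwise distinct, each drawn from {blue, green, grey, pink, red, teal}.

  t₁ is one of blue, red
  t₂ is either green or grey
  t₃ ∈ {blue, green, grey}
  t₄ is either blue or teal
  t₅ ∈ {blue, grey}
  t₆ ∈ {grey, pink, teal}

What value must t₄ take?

The 6 variables draw from only 6 values {blue, green, grey, pink, red, teal}, so each is used; only t₆ can be pink, hence t₆ = pink.
Among the 5 still-open variables, red fits only t₁ (and all 5 values in {blue, green, grey, red, teal} must be used), so t₁ = red.
The 4 still-open variables draw from only 4 values {blue, green, grey, teal}, so each is used; only t₄ can be teal, hence t₄ = teal.

teal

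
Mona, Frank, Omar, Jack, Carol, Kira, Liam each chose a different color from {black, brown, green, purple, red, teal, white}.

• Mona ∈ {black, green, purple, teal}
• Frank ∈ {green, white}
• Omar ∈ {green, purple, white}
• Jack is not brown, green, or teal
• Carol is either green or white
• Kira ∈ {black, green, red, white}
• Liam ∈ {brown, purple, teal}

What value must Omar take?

The 7 variables together cover exactly {black, brown, green, purple, red, teal, white} — 7 values for 7 variables — and brown appears only in Liam's list, so Liam = brown.
The 6 still-open variables draw from only 6 values {black, green, purple, red, teal, white}, so each is used; only Mona can be teal, hence Mona = teal.
Frank and Carol share exactly the 2 values {green, white}; by pigeonhole those values go to them, so strike green, white from Omar, Jack, Kira.
So Omar = purple.

purple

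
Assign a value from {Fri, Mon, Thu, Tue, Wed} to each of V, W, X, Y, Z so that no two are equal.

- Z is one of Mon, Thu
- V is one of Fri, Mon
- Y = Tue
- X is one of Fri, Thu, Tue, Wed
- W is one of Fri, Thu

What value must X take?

Wed

Y must be Tue (only option left). So X can't be Tue.
The 4 still-open variables draw from only 4 values {Fri, Mon, Thu, Wed}, so each is used; only X can be Wed, hence X = Wed.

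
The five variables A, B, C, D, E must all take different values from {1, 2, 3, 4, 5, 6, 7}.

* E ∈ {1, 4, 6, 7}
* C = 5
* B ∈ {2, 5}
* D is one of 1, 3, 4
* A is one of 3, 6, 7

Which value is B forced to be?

C must be 5 (only option left). So B can't be 5.
So B = 2.

2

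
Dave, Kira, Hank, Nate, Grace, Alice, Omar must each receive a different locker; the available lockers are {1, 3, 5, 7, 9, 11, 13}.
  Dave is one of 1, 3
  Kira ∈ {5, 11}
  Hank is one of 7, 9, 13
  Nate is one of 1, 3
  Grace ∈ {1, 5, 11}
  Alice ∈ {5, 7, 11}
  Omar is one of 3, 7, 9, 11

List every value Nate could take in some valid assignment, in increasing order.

1, 3

Among the 7 variables, 13 fits only Hank (and all 7 values in {1, 3, 5, 7, 9, 11, 13} must be used), so Hank = 13.
The 6 still-open variables draw from only 6 values {1, 3, 5, 7, 9, 11}, so each is used; only Omar can be 9, hence Omar = 9.
The 5 still-open variables together cover exactly {1, 3, 5, 7, 11} — 5 values for 5 variables — and 7 appears only in Alice's list, so Alice = 7.
The 2 variables Dave and Nate are confined to {1, 3}, which locks those values in; drop them from Grace.
No further eliminations apply; Nate can still be any of 1, 3.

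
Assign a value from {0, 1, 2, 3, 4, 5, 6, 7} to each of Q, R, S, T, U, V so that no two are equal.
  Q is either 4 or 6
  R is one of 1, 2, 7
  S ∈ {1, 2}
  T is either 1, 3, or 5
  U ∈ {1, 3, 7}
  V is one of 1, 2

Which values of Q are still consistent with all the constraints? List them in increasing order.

4, 6

S and V between them cover only {1, 2} — a naked pair. Remove those values from R, T, U.
R's domain is down to {7}, so R = 7. Strike 7 from U.
U must be 3 (only option left). Remove 3 from T.
T must be 5 (only option left).
No further eliminations apply; Q can still be any of 4, 6.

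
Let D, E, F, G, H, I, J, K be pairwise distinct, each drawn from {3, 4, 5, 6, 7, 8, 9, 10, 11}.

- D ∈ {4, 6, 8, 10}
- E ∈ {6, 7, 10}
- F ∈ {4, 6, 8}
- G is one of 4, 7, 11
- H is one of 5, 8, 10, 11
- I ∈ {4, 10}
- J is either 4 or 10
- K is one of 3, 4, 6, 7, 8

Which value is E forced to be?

7

The 8 variables draw from only 8 values {3, 4, 5, 6, 7, 8, 10, 11}, so each is used; only K can be 3, hence K = 3.
Among the 7 still-open variables, 5 fits only H (and all 7 values in {4, 5, 6, 7, 8, 10, 11} must be used), so H = 5.
Among the 6 still-open variables, 11 fits only G (and all 6 values in {4, 6, 7, 8, 10, 11} must be used), so G = 11.
The 5 still-open variables draw from only 5 values {4, 6, 7, 8, 10}, so each is used; only E can be 7, hence E = 7.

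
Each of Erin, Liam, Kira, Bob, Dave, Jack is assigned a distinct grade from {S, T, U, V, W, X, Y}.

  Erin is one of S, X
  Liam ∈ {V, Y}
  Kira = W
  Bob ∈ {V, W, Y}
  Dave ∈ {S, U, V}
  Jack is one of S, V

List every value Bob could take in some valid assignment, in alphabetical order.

V, Y

Kira must be W (only option left). Remove W from Bob.
Among the 5 still-open variables, U fits only Dave (and all 5 values in {S, U, V, X, Y} must be used), so Dave = U.
The 4 still-open variables draw from only 4 values {S, V, X, Y}, so each is used; only Erin can be X, hence Erin = X.
Among the 3 still-open variables, S fits only Jack (and all 3 values in {S, V, Y} must be used), so Jack = S.
No further eliminations apply; Bob can still be any of V, Y.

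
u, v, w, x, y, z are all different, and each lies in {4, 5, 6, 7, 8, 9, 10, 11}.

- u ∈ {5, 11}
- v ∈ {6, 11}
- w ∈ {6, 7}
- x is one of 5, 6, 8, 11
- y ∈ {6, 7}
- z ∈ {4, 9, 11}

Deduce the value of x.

w and y between them cover only {6, 7} — a naked pair. Remove those values from v, x.
v has just one choice, so v = 11. Eliminate 11 elsewhere: u, x, z.
u has just one choice, so u = 5. Remove 5 from x.
So x = 8.

8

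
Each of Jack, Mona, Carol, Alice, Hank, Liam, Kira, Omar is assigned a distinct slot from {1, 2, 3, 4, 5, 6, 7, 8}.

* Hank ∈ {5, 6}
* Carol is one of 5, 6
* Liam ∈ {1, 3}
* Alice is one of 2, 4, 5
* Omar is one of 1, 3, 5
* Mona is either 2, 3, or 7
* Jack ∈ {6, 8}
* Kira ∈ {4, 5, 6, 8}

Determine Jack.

8

The 8 variables draw from only 8 values {1, 2, 3, 4, 5, 6, 7, 8}, so each is used; only Mona can be 7, hence Mona = 7.
Among the 7 still-open variables, 2 fits only Alice (and all 7 values in {1, 2, 3, 4, 5, 6, 8} must be used), so Alice = 2.
The 6 still-open variables together cover exactly {1, 3, 4, 5, 6, 8} — 6 values for 6 variables — and 4 appears only in Kira's list, so Kira = 4.
Among the 5 still-open variables, 8 fits only Jack (and all 5 values in {1, 3, 5, 6, 8} must be used), so Jack = 8.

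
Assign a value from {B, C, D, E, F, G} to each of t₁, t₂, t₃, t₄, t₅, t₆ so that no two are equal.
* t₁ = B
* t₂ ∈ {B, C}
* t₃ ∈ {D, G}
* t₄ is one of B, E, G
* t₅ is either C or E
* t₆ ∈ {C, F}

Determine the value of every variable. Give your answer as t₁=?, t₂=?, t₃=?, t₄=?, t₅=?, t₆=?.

t₁=B, t₂=C, t₃=D, t₄=G, t₅=E, t₆=F

t₁ has just one choice, so t₁ = B. Strike B from t₂, t₄.
t₂ must be C (only option left). Remove C from t₅, t₆.
t₅'s domain is down to {E}, so t₅ = E. So t₄ can't be E.
t₆'s domain is down to {F}, so t₆ = F.
t₄ has just one choice, so t₄ = G. Remove G from t₃.
t₃ has just one choice, so t₃ = D.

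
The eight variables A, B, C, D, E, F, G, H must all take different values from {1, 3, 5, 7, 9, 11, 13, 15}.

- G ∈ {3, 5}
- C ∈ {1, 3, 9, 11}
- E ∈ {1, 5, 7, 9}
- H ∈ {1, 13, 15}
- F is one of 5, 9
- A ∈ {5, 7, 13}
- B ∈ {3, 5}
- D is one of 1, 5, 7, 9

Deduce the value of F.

9

The 8 variables together cover exactly {1, 3, 5, 7, 9, 11, 13, 15} — 8 values for 8 variables — and 11 appears only in C's list, so C = 11.
The 7 still-open variables together cover exactly {1, 3, 5, 7, 9, 13, 15} — 7 values for 7 variables — and 15 appears only in H's list, so H = 15.
The 6 still-open variables draw from only 6 values {1, 3, 5, 7, 9, 13}, so each is used; only A can be 13, hence A = 13.
B and G between them cover only {3, 5} — a naked pair. Remove those values from D, E, F.
So F = 9.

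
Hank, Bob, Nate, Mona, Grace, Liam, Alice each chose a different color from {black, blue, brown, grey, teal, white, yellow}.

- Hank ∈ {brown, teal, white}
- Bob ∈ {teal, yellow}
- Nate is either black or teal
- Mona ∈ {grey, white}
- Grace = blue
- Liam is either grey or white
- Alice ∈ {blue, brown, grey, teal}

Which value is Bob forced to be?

yellow

Grace's domain is down to {blue}, so Grace = blue. Remove blue from Alice.
The 6 still-open variables draw from only 6 values {black, brown, grey, teal, white, yellow}, so each is used; only Nate can be black, hence Nate = black.
The 5 still-open variables draw from only 5 values {brown, grey, teal, white, yellow}, so each is used; only Bob can be yellow, hence Bob = yellow.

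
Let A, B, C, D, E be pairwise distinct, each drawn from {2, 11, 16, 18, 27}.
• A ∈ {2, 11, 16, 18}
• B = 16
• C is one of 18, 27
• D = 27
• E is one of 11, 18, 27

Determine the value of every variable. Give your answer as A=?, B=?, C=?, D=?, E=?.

B must be 16 (only option left). Eliminate 16 elsewhere: A.
That leaves D = 27. Eliminate 27 elsewhere: C, E.
C must be 18 (only option left). Strike 18 from A, E.
E has just one choice, so E = 11. Remove 11 from A.
That leaves A = 2.

A=2, B=16, C=18, D=27, E=11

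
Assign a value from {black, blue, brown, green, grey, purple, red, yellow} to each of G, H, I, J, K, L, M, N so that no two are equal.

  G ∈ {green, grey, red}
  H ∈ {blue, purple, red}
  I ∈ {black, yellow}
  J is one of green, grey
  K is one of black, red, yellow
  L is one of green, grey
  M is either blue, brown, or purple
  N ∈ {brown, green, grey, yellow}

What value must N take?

brown

J and L share exactly the 2 values {green, grey}; by pigeonhole those values go to them, so strike green, grey from G, N.
That leaves G = red. Remove red from H, K.
I and K between them cover only {black, yellow} — a naked pair. Remove those values from N.
So N = brown.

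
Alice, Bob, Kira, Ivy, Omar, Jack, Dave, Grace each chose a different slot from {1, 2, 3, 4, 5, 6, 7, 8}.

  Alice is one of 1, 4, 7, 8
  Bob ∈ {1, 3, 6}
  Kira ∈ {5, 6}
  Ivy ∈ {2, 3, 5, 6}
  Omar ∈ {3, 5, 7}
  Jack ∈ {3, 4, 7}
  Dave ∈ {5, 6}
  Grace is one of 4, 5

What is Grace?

4

Among the 8 variables, 2 fits only Ivy (and all 8 values in {1, 2, 3, 4, 5, 6, 7, 8} must be used), so Ivy = 2.
The 7 still-open variables draw from only 7 values {1, 3, 4, 5, 6, 7, 8}, so each is used; only Alice can be 8, hence Alice = 8.
The 6 still-open variables draw from only 6 values {1, 3, 4, 5, 6, 7}, so each is used; only Bob can be 1, hence Bob = 1.
The 2 variables Kira and Dave are confined to {5, 6}, which locks those values in; drop them from Omar, Grace.
So Grace = 4.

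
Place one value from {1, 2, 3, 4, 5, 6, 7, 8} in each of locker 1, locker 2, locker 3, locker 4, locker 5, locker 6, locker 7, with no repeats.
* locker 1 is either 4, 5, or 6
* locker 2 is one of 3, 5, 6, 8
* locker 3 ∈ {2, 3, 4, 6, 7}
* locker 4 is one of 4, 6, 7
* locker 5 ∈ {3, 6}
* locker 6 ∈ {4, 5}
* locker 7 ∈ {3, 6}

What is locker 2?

The 7 variables together cover exactly {2, 3, 4, 5, 6, 7, 8} — 7 values for 7 variables — and 2 appears only in locker 3's list, so locker 3 = 2.
The 6 still-open variables draw from only 6 values {3, 4, 5, 6, 7, 8}, so each is used; only locker 4 can be 7, hence locker 4 = 7.
The 5 still-open variables together cover exactly {3, 4, 5, 6, 8} — 5 values for 5 variables — and 8 appears only in locker 2's list, so locker 2 = 8.

8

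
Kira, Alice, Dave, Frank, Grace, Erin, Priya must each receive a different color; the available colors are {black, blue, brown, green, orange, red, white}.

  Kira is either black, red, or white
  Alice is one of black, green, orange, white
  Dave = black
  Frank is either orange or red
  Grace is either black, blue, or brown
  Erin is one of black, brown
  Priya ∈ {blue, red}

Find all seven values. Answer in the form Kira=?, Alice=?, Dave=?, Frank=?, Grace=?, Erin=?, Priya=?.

Kira=white, Alice=green, Dave=black, Frank=orange, Grace=blue, Erin=brown, Priya=red

Dave's domain is down to {black}, so Dave = black. Eliminate black elsewhere: Kira, Alice, Grace, Erin.
Erin has just one choice, so Erin = brown. Remove brown from Grace.
Grace must be blue (only option left). Eliminate blue elsewhere: Priya.
Priya must be red (only option left). Strike red from Kira, Frank.
Kira's domain is down to {white}, so Kira = white. So Alice can't be white.
That leaves Frank = orange. Remove orange from Alice.
Alice's domain is down to {green}, so Alice = green.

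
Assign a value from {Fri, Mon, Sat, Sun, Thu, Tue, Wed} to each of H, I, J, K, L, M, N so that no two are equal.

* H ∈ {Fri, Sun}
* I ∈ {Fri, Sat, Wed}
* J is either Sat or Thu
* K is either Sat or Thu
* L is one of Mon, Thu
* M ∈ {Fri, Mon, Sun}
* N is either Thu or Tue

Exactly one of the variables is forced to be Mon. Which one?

Among the 7 variables, Tue fits only N (and all 7 values in {Fri, Mon, Sat, Sun, Thu, Tue, Wed} must be used), so N = Tue.
Among the 6 still-open variables, Wed fits only I (and all 6 values in {Fri, Mon, Sat, Sun, Thu, Wed} must be used), so I = Wed.
J and K between them cover only {Sat, Thu} — a naked pair. Remove those values from L.
So Mon goes to L.

L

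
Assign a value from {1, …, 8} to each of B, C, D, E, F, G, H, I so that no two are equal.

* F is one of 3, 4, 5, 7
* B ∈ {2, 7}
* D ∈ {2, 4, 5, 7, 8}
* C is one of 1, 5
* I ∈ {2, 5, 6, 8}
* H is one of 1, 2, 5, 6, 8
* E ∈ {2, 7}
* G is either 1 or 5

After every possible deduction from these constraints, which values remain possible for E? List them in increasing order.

2, 7

Among the 8 variables, 3 fits only F (and all 8 values in {1, 2, 3, 4, 5, 6, 7, 8} must be used), so F = 3.
The 7 still-open variables together cover exactly {1, 2, 4, 5, 6, 7, 8} — 7 values for 7 variables — and 4 appears only in D's list, so D = 4.
The 2 variables B and E are confined to {2, 7}, which locks those values in; drop them from H, I.
The 2 variables C and G are confined to {1, 5}, which locks those values in; drop them from H, I.
No further eliminations apply; E can still be any of 2, 7.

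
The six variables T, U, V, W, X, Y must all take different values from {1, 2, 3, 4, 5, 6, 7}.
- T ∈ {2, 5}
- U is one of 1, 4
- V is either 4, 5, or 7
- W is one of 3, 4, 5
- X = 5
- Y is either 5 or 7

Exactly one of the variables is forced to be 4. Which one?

V

X's domain is down to {5}, so X = 5. Eliminate 5 elsewhere: T, V, W, Y.
Y must be 7 (only option left). So V can't be 7.
So 4 goes to V.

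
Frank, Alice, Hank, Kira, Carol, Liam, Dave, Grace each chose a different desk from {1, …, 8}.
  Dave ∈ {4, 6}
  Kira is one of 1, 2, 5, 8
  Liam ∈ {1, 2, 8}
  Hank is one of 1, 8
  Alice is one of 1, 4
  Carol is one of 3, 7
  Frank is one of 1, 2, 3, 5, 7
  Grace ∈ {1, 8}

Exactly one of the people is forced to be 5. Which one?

The 8 variables draw from only 8 values {1, 2, 3, 4, 5, 6, 7, 8}, so each is used; only Dave can be 6, hence Dave = 6.
Among the 7 still-open variables, 4 fits only Alice (and all 7 values in {1, 2, 3, 4, 5, 7, 8} must be used), so Alice = 4.
The 2 variables Hank and Grace are confined to {1, 8}, which locks those values in; drop them from Frank, Kira, Liam.
Liam has just one choice, so Liam = 2. Eliminate 2 elsewhere: Frank, Kira.
So 5 goes to Kira.

Kira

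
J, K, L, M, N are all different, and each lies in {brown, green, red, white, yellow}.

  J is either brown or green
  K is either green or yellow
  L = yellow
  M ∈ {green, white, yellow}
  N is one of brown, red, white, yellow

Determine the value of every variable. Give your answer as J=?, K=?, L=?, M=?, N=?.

J=brown, K=green, L=yellow, M=white, N=red

L has just one choice, so L = yellow. Strike yellow from K, M, N.
K's domain is down to {green}, so K = green. So J, M can't be green.
That leaves M = white. So N can't be white.
J must be brown (only option left). Eliminate brown elsewhere: N.
N must be red (only option left).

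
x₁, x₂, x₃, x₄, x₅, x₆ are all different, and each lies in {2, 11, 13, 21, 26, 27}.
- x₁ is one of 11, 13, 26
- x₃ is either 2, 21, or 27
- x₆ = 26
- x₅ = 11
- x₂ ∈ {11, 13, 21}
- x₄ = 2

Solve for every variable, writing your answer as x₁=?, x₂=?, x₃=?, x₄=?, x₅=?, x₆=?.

x₄'s domain is down to {2}, so x₄ = 2. So x₃ can't be 2.
x₅ has just one choice, so x₅ = 11. Strike 11 from x₁, x₂.
x₆ must be 26 (only option left). Strike 26 from x₁.
That leaves x₁ = 13. So x₂ can't be 13.
x₂ must be 21 (only option left). So x₃ can't be 21.
x₃'s domain is down to {27}, so x₃ = 27.

x₁=13, x₂=21, x₃=27, x₄=2, x₅=11, x₆=26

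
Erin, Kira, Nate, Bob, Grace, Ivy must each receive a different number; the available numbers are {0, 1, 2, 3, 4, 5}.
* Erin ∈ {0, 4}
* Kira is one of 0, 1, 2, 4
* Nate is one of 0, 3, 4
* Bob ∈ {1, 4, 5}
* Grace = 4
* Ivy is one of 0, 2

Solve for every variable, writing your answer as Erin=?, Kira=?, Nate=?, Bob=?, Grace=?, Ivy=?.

Erin=0, Kira=1, Nate=3, Bob=5, Grace=4, Ivy=2

Grace must be 4 (only option left). Eliminate 4 elsewhere: Erin, Kira, Nate, Bob.
Erin's domain is down to {0}, so Erin = 0. So Kira, Nate, Ivy can't be 0.
That leaves Nate = 3.
That leaves Ivy = 2. Strike 2 from Kira.
That leaves Kira = 1. Strike 1 from Bob.
That leaves Bob = 5.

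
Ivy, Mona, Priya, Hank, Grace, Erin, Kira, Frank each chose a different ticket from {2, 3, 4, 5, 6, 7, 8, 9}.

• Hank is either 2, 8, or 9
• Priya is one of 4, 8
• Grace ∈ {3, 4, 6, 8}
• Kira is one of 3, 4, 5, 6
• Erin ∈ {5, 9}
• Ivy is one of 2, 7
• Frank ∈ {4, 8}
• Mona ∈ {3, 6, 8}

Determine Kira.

The 8 variables draw from only 8 values {2, 3, 4, 5, 6, 7, 8, 9}, so each is used; only Ivy can be 7, hence Ivy = 7.
Among the 7 still-open variables, 2 fits only Hank (and all 7 values in {2, 3, 4, 5, 6, 8, 9} must be used), so Hank = 2.
The 6 still-open variables draw from only 6 values {3, 4, 5, 6, 8, 9}, so each is used; only Erin can be 9, hence Erin = 9.
The 5 still-open variables together cover exactly {3, 4, 5, 6, 8} — 5 values for 5 variables — and 5 appears only in Kira's list, so Kira = 5.

5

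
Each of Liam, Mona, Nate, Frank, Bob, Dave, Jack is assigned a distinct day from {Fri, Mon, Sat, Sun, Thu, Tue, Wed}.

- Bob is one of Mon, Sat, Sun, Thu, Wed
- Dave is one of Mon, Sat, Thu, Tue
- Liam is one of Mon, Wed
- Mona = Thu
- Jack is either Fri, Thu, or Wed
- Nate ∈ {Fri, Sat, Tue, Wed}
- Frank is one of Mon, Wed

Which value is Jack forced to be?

Fri

Mona has just one choice, so Mona = Thu. Strike Thu from Bob, Dave, Jack.
The 6 still-open variables draw from only 6 values {Fri, Mon, Sat, Sun, Tue, Wed}, so each is used; only Bob can be Sun, hence Bob = Sun.
Liam and Frank share exactly the 2 values {Mon, Wed}; by pigeonhole those values go to them, so strike Mon, Wed from Nate, Dave, Jack.
So Jack = Fri.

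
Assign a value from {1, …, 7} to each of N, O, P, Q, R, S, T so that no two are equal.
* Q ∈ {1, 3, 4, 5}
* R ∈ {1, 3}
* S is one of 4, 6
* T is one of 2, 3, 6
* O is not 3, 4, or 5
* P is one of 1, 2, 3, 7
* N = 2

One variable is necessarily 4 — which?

S

N's domain is down to {2}, so N = 2. So O, P, T can't be 2.
Among the 6 still-open variables, 5 fits only Q (and all 6 values in {1, 3, 4, 5, 6, 7} must be used), so Q = 5.
The 5 still-open variables together cover exactly {1, 3, 4, 6, 7} — 5 values for 5 variables — and 4 appears only in S's list, so S = 4.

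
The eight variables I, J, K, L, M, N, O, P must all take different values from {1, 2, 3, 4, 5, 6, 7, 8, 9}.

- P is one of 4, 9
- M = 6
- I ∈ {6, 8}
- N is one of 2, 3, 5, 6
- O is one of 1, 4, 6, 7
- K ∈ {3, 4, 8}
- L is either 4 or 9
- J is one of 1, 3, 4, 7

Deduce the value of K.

3

M has just one choice, so M = 6. Strike 6 from I, N, O.
I's domain is down to {8}, so I = 8. Strike 8 from K.
The 2 variables L and P are confined to {4, 9}, which locks those values in; drop them from J, K, O.
So K = 3.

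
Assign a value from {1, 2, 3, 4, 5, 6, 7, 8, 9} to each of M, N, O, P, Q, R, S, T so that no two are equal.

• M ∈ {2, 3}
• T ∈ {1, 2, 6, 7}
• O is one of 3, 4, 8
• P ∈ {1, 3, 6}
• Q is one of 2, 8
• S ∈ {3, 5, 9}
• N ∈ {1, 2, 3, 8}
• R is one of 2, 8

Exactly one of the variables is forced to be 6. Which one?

Q and R between them cover only {2, 8} — a naked pair. Remove those values from M, N, O, T.
That leaves M = 3. So N, O, P, S can't be 3.
N's domain is down to {1}, so N = 1. Eliminate 1 elsewhere: P, T.
So 6 goes to P.

P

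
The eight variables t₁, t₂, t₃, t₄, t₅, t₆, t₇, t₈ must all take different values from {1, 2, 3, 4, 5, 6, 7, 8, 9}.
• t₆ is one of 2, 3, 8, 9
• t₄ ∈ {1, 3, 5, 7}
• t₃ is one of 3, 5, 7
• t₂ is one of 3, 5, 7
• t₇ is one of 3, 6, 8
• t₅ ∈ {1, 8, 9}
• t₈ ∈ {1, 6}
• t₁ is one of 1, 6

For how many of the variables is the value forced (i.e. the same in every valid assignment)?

3

Among the 8 variables, 2 fits only t₆ (and all 8 values in {1, 2, 3, 5, 6, 7, 8, 9} must be used), so t₆ = 2.
The 7 still-open variables draw from only 7 values {1, 3, 5, 6, 7, 8, 9}, so each is used; only t₅ can be 9, hence t₅ = 9.
The 6 still-open variables together cover exactly {1, 3, 5, 6, 7, 8} — 6 values for 6 variables — and 8 appears only in t₇'s list, so t₇ = 8.
t₁ and t₈ between them cover only {1, 6} — a naked pair. Remove those values from t₄.
Determined: t₅=9, t₆=2, t₇=8. The other variables each still have more than one consistent value. That makes 3.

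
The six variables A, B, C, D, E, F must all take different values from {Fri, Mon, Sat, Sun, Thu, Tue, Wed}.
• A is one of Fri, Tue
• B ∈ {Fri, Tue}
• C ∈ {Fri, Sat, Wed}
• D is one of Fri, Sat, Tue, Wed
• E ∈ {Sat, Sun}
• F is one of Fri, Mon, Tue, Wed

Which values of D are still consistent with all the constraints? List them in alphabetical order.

Among the 6 variables, Mon fits only F (and all 6 values in {Fri, Mon, Sat, Sun, Tue, Wed} must be used), so F = Mon.
Among the 5 still-open variables, Sun fits only E (and all 5 values in {Fri, Sat, Sun, Tue, Wed} must be used), so E = Sun.
A and B share exactly the 2 values {Fri, Tue}; by pigeonhole those values go to them, so strike Fri, Tue from C, D.
No further eliminations apply; D can still be any of Sat, Wed.

Sat, Wed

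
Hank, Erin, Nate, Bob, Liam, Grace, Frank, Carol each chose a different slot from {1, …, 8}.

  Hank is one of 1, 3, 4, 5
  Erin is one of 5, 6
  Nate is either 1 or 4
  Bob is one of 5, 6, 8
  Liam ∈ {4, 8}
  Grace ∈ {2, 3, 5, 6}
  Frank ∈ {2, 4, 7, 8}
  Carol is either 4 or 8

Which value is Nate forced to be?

1

Among the 8 variables, 7 fits only Frank (and all 8 values in {1, 2, 3, 4, 5, 6, 7, 8} must be used), so Frank = 7.
The 7 still-open variables together cover exactly {1, 2, 3, 4, 5, 6, 8} — 7 values for 7 variables — and 2 appears only in Grace's list, so Grace = 2.
The 6 still-open variables draw from only 6 values {1, 3, 4, 5, 6, 8}, so each is used; only Hank can be 3, hence Hank = 3.
The 5 still-open variables together cover exactly {1, 4, 5, 6, 8} — 5 values for 5 variables — and 1 appears only in Nate's list, so Nate = 1.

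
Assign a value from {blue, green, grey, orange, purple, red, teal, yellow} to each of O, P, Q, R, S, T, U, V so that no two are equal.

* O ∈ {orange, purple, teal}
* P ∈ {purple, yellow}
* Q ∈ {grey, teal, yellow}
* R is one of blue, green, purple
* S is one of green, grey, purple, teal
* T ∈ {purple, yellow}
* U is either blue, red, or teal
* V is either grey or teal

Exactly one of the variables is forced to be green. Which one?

S

The 8 variables draw from only 8 values {blue, green, grey, orange, purple, red, teal, yellow}, so each is used; only O can be orange, hence O = orange.
The 7 still-open variables draw from only 7 values {blue, green, grey, purple, red, teal, yellow}, so each is used; only U can be red, hence U = red.
The 6 still-open variables draw from only 6 values {blue, green, grey, purple, teal, yellow}, so each is used; only R can be blue, hence R = blue.
Among the 5 still-open variables, green fits only S (and all 5 values in {green, grey, purple, teal, yellow} must be used), so S = green.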